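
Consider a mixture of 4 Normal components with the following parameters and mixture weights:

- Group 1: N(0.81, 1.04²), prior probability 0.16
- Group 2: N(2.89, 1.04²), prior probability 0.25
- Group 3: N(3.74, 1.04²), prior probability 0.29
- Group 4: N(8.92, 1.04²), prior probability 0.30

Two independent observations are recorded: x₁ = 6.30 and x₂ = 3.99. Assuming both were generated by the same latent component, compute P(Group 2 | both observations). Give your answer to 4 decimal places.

P(component k | x) = π_k·f_k(x) / marginal(x), where marginal(x) = Σ_j π_j·f_j(x).
Since both observations come from the same component, the likelihood for component k is f_k(x₁)·f_k(x₂).
  f_1 = [(1/(1.04·√(2π)))·exp(−(6.30−0.81)²/(2·1.04²)) = 0.383598·exp(-13.93311) = 3.41039e-07] × [0.00357818] = 1.2203e-09
  f_2 = [(1/(1.04·√(2π)))·exp(−(6.30−2.89)²/(2·1.04²)) = 0.383598·exp(-5.37542) = 0.00177567] × [0.219256] = 0.000389327
  f_3 = [(1/(1.04·√(2π)))·exp(−(6.30−3.74)²/(2·1.04²)) = 0.383598·exp(-3.02959) = 0.0185415] × [0.372674] = 0.00690992
  f_4 = [(1/(1.04·√(2π)))·exp(−(6.30−8.92)²/(2·1.04²)) = 0.383598·exp(-3.17326) = 0.01606] × [5.06183e-06] = 8.12932e-08
Prior × likelihood for each component:
  π_1·f_1 = 0.16 × 1.2203e-09 = 1.95248e-10
  π_2·f_2 = 0.25 × 0.000389327 = 9.73317e-05
  π_3·f_3 = 0.29 × 0.00690992 = 0.00200388
  π_4·f_4 = 0.30 × 8.12932e-08 = 2.4388e-08
Evidence: 1.95248e-10 + 9.73317e-05 + 0.00200388 + 2.4388e-08 = 0.00210123
P(Group 2 | data) = 9.73317e-05 / 0.00210123 ≈ 0.0463

0.0463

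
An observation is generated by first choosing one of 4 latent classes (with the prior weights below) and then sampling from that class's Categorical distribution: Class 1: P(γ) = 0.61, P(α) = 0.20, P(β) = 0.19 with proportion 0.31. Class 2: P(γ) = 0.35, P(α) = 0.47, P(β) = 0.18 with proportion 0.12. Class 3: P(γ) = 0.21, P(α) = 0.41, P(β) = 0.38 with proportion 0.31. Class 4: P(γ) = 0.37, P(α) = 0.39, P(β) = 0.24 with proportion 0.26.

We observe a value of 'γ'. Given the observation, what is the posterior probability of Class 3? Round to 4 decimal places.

P(component k | x) = P(Z=k)·f_k(x) / marginal(x), where marginal(x) = Σ_j P(Z=j)·f_j(x).
Categorical probabilities:
  L_1 = 0.61
  L_2 = 0.35
  L_3 = 0.21
  L_4 = 0.37
Unnormalised posteriors:
  P(Z=1)·L_1 = 0.31 × 0.61 = 0.1891
  P(Z=2)·L_2 = 0.12 × 0.35 = 0.042
  P(Z=3)·L_3 = 0.31 × 0.21 = 0.0651
  P(Z=4)·L_4 = 0.26 × 0.37 = 0.0962
Evidence: 0.1891 + 0.042 + 0.0651 + 0.0962 = 0.3924
P(Class 3 | 'γ') = 0.0651 / 0.3924 ≈ 0.1659

0.1659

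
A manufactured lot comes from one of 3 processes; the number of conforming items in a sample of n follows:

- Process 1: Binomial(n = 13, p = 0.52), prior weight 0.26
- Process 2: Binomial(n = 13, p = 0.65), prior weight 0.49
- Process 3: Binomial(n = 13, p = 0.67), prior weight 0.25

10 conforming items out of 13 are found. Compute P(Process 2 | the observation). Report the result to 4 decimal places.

The responsibility of component k is w_k f_k(x) divided by Σ_j w_j f_j(x).
Binomial probabilities:
  f_1 = 0.0457218
  f_2 = 0.165084
  f_3 = 0.187351
Unnormalised posteriors:
  w_1·f_1 = 0.26 × 0.0457218 = 0.0118877
  w_2·f_2 = 0.49 × 0.165084 = 0.0808909
  w_3·f_3 = 0.25 × 0.187351 = 0.0468377
Normaliser: 0.0118877 + 0.0808909 + 0.0468377 = 0.139616
P(Process 2 | 10 conforming items out of 13) = 0.0808909 / 0.139616 ≈ 0.5794

0.5794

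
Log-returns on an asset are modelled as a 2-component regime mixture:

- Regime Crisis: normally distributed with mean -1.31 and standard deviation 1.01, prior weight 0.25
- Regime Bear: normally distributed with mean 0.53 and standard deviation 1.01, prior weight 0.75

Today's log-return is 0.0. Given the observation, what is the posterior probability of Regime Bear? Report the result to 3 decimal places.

Apply Bayes' rule: the posterior for each component is proportional to its prior times its likelihood at x.
Component likelihoods at x = 0.0:
  p_Crisis = (1/(1.01·√(2π)))·exp(−(0.0−-1.31)²/(2·1.01²)) = 0.394992·exp(-0.84114) = 0.170328
  p_Bear = (1/(1.01·√(2π)))·exp(−(0.0−0.53)²/(2·1.01²)) = 0.394992·exp(-0.13768) = 0.344187
Unnormalised posteriors:
  P(Z=Crisis)·p_Crisis = 0.25 × 0.170328 = 0.0425819
  P(Z=Bear)·p_Bear = 0.75 × 0.344187 = 0.25814
Marginal: 0.0425819 + 0.25814 = 0.300722
P(Regime Bear | data) = 0.25814 / 0.300722 ≈ 0.858

0.858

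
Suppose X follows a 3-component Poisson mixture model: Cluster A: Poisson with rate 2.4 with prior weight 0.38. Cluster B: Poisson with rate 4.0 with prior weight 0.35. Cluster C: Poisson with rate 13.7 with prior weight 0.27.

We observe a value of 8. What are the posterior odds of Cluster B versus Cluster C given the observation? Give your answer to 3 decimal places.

Only the two components matter; the odds are (π_i f_i(x)) / (π_j f_j(x)).
Component likelihoods at x = 8:
  f_A = 0.00247664
  f_B = 0.0297702
  f_C = 0.0345469
Odds = (0.35/0.27) × (0.0297702/0.0345469) = 1.2963 × 0.861731 ≈ 1.117

1.117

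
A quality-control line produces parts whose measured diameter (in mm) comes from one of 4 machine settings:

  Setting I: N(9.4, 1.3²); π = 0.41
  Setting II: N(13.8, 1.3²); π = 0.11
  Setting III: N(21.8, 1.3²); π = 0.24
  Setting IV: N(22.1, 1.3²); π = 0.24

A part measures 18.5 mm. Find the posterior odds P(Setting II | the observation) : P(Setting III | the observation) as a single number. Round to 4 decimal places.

0.0167

Since P(k|x) ∝ π_k f_k(x), the posterior odds are π_i f_i(x) / (π_j f_j(x)).
Normal densities:
  L_I = 7.02671e-12
  L_II = 0.000445281
  L_III = 0.0122382
  L_IV = 0.0066335
Odds = (0.11/0.24) × (0.000445281/0.0122382) = 0.458333 × 0.0363846 ≈ 0.0167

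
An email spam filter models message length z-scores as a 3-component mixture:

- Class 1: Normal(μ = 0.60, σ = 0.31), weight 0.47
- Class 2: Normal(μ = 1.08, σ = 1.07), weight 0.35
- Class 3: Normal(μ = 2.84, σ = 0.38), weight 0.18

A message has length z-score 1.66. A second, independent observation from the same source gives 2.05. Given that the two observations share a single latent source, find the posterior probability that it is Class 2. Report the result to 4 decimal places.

0.9934

The responsibility of component k is π_k f_k(x) divided by Σ_j π_j f_j(x).
Since both observations come from the same component, the likelihood for component k is f_k(x₁)·f_k(x₂).
  p_1 = [(1/(0.31·√(2π)))·exp(−(1.66−0.60)²/(2·0.31²)) = 1.286911·exp(-5.84599) = 0.00372105] × [2.28426e-05] = 8.49986e-08
  p_2 = [(1/(1.07·√(2π)))·exp(−(1.66−1.08)²/(2·1.07²)) = 0.372843·exp(-0.14691) = 0.321902] × [0.247213] = 0.0795781
  p_3 = [(1/(0.38·√(2π)))·exp(−(1.66−2.84)²/(2·0.38²)) = 1.049848·exp(-4.82133) = 0.00845765] × [0.120952] = 0.00102297
Unnormalised posteriors:
  π_1·p_1 = 0.47 × 8.49986e-08 = 3.99494e-08
  π_2·p_2 = 0.35 × 0.0795781 = 0.0278523
  π_3·p_3 = 0.18 × 0.00102297 = 0.000184134
Evidence: 3.99494e-08 + 0.0278523 + 0.000184134 = 0.0280365
P(Class 2 | x₁,x₂) ≈ 0.9934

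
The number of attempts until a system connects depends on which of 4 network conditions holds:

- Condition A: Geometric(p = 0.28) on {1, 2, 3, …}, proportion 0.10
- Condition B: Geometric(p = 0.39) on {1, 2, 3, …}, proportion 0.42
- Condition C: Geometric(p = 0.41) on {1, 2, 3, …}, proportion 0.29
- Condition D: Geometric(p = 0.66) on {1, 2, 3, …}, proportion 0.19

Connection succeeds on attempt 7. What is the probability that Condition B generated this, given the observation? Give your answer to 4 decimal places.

P(component k | x) = π_k·f_k(x) / marginal(x), where marginal(x) = Σ_j π_j·f_j(x).
Evaluate each component's likelihood at the observed value:
  p_A = 0.0390079
  p_B = 0.0200929
  p_C = 0.017294
  p_D = 0.00101957
Unnormalised posteriors:
  π_A·p_A = 0.10 × 0.0390079 = 0.00390079
  π_B·p_B = 0.42 × 0.0200929 = 0.00843904
  π_C·p_C = 0.29 × 0.017294 = 0.00501527
  π_D·p_D = 0.19 × 0.00101957 = 0.000193718
Normaliser: 0.00390079 + 0.00843904 + 0.00501527 + 0.000193718 = 0.0175488
Responsibility of Condition B: 0.00843904 / 0.0175488 ≈ 0.4809

0.4809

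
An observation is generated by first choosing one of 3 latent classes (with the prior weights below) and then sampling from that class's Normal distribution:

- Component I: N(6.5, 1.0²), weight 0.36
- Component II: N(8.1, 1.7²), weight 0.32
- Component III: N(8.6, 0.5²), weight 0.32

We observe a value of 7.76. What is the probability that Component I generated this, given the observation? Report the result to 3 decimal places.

The responsibility of component k is π_k f_k(x) divided by Σ_j π_j f_j(x).
Component likelihoods at x = 7.76:
  f_I = (1/(1.0·√(2π)))·exp(−(7.76−6.5)²/(2·1.0²)) = 0.398942·exp(-0.79380) = 0.180371
  f_II = (1/(1.7·√(2π)))·exp(−(7.76−8.1)²/(2·1.7²)) = 0.234672·exp(-0.02000) = 0.230025
  f_III = (1/(0.5·√(2π)))·exp(−(7.76−8.6)²/(2·0.5²)) = 0.797885·exp(-1.41120) = 0.194565
Prior × likelihood for each component:
  π_I·f_I = 0.36 × 0.180371 = 0.0649336
  π_II·f_II = 0.32 × 0.230025 = 0.073608
  π_III·f_III = 0.32 × 0.194565 = 0.0622607
Evidence: 0.0649336 + 0.073608 + 0.0622607 = 0.200802
P(Component I | data) = 0.0649336 / 0.200802 ≈ 0.323

0.323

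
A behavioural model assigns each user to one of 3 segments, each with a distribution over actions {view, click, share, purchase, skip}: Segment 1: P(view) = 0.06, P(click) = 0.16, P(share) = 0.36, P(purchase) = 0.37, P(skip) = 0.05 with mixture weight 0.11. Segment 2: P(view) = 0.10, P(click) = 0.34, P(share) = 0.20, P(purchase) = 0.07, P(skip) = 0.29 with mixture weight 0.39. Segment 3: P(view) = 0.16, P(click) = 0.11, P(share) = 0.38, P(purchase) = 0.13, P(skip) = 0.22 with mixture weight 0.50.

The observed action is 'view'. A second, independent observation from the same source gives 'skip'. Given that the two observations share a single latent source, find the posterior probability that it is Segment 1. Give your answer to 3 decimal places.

Posterior ∝ prior × likelihood, so P(k | x) ∝ w_k f_k(x); normalise over all components.
Since both observations come from the same component, the likelihood for component k is f_k(x₁)·f_k(x₂).
  f_1 = [P(view | comp) = 0.06] × [0.05] = 0.003
  f_2 = [P(view | comp) = 0.10] × [0.29] = 0.029
  f_3 = [P(view | comp) = 0.16] × [0.22] = 0.0352
Prior × likelihood for each component:
  w_1·f_1 = 0.11 × 0.003 = 0.00033
  w_2·f_2 = 0.39 × 0.029 = 0.01131
  w_3·f_3 = 0.50 × 0.0352 = 0.0176
Evidence: 0.00033 + 0.01131 + 0.0176 = 0.02924
So the posterior for Segment 1 is 0.00033 / 0.02924 ≈ 0.011.

0.011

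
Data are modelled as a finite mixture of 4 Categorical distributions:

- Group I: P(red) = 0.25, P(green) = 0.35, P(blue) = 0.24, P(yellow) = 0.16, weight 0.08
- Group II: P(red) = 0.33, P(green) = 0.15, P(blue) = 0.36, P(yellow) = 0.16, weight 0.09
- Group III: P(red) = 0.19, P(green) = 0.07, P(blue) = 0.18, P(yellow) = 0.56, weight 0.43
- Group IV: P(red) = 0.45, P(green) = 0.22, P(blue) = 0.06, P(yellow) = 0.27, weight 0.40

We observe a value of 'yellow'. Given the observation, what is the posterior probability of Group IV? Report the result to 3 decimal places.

P(component k | x) = w_k·f_k(x) / marginal(x), where marginal(x) = Σ_j w_j·f_j(x).
Component likelihoods at x = 'yellow':
  L_I = 0.16
  L_II = 0.16
  L_III = 0.56
  L_IV = 0.27
Weight by the priors:
  w_I·L_I = 0.08 × 0.16 = 0.0128
  w_II·L_II = 0.09 × 0.16 = 0.0144
  w_III·L_III = 0.43 × 0.56 = 0.2408
  w_IV·L_IV = 0.40 × 0.27 = 0.108
Normaliser: 0.0128 + 0.0144 + 0.2408 + 0.108 = 0.376
P(Group IV | data) ≈ 0.287

0.287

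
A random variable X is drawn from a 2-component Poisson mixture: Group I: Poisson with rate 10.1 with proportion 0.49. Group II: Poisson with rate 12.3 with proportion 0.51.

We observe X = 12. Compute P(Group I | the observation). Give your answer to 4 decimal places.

P(component k | x) = π_k·f_k(x) / marginal(x), where marginal(x) = Σ_j π_j·f_j(x).
Component likelihoods at x = 12:
  f_I = 0.0966374
  f_II = 0.113947
Prior × likelihood for each component:
  π_I·f_I = 0.49 × 0.0966374 = 0.0473523
  π_II·f_II = 0.51 × 0.113947 = 0.0581129
Normaliser: 0.0473523 + 0.0581129 = 0.105465
Responsibility of Group I: 0.0473523 / 0.105465 ≈ 0.4490

0.4490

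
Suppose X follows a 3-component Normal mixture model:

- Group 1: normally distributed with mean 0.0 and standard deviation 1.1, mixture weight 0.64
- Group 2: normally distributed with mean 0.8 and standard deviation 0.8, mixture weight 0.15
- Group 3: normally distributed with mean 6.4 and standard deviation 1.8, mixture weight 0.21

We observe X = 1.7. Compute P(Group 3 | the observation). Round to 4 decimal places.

0.0138

The responsibility of component k is π_k f_k(x) divided by Σ_j π_j f_j(x).
Evaluate each component's likelihood at the observed value:
  f_1 = 0.109869
  f_2 = 0.264846
  f_3 = 0.00733076
Weight by the priors:
  π_1·f_1 = 0.64 × 0.109869 = 0.0703164
  π_2·f_2 = 0.15 × 0.264846 = 0.0397269
  π_3·f_3 = 0.21 × 0.00733076 = 0.00153946
Denominator: 0.0703164 + 0.0397269 + 0.00153946 = 0.111583
So the posterior for Group 3 is 0.00153946 / 0.111583 ≈ 0.0138.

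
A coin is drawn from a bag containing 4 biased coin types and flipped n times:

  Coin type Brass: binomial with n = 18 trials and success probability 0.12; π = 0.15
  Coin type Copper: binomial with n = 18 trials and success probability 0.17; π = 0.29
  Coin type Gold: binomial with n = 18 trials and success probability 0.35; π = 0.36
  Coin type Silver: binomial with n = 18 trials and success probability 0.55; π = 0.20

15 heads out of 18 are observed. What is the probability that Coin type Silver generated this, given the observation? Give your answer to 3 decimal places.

Apply Bayes' rule: the posterior for each component is proportional to its prior times its likelihood at x.
Evaluate each component's likelihood at the observed value:
  L_Brass = C(18,15)·0.12^15·0.88^3 = 816·1.5407e-14·0.681472 = 8.56755e-12
  L_Copper = C(18,15)·0.17^15·0.83^3 = 816·2.86242e-12·0.571787 = 1.33554e-09
  L_Gold = C(18,15)·0.35^15·0.65^3 = 816·1.44884e-07·0.274625 = 3.24677e-05
  L_Silver = C(18,15)·0.55^15·0.45^3 = 816·0.000127479·0.091125 = 0.00947912
Multiply by the mixture weights:
  w_Brass·L_Brass = 0.15 × 8.56755e-12 = 1.28513e-12
  w_Copper·L_Copper = 0.29 × 1.33554e-09 = 3.87308e-10
  w_Gold·L_Gold = 0.36 × 3.24677e-05 = 1.16884e-05
  w_Silver·L_Silver = 0.20 × 0.00947912 = 0.00189582
Sum: 1.28513e-12 + 3.87308e-10 + 1.16884e-05 + 0.00189582 = 0.00190751
Responsibility of Coin type Silver: 0.00189582 / 0.00190751 ≈ 0.994

0.994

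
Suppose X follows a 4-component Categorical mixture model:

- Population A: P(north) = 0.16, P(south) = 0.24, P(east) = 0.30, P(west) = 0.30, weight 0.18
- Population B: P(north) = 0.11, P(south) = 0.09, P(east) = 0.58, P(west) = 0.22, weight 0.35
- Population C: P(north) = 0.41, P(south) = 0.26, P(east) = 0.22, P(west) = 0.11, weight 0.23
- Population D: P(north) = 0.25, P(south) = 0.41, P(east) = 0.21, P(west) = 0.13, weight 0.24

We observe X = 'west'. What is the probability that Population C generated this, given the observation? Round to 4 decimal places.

Posterior ∝ prior × likelihood, so P(k | x) ∝ w_k f_k(x); normalise over all components.
Component likelihoods at x = 'west':
  p_A = P(west | comp) = 0.30
  p_B = P(west | comp) = 0.22
  p_C = P(west | comp) = 0.11
  p_D = P(west | comp) = 0.13
Prior × likelihood for each component:
  w_A·p_A = 0.18 × 0.3 = 0.054
  w_B·p_B = 0.35 × 0.22 = 0.077
  w_C·p_C = 0.23 × 0.11 = 0.0253
  w_D·p_D = 0.24 × 0.13 = 0.0312
Sum: 0.054 + 0.077 + 0.0253 + 0.0312 = 0.1875
Responsibility of Population C: 0.0253 / 0.1875 ≈ 0.1349

0.1349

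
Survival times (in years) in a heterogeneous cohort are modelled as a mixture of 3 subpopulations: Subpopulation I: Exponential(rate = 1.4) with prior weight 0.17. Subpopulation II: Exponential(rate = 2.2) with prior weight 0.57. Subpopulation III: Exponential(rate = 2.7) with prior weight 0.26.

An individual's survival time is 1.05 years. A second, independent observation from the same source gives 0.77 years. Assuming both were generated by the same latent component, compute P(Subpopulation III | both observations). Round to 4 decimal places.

0.1541

P(component k | x) = w_k·f_k(x) / marginal(x), where marginal(x) = Σ_j w_j·f_j(x).
Since both observations come from the same component, the likelihood for component k is f_k(x₁)·f_k(x₂).
  f_I = [0.321896] × [0.476386] = 0.153346
  f_II = [0.218375] × [0.404322] = 0.0882938
  f_III = [0.15854] × [0.337649] = 0.0535309
Unnormalised posteriors:
  w_I·f_I = 0.17 × 0.153346 = 0.0260689
  w_II·f_II = 0.57 × 0.0882938 = 0.0503275
  w_III·f_III = 0.26 × 0.0535309 = 0.013918
Evidence: 0.0260689 + 0.0503275 + 0.013918 = 0.0903144
P(Subpopulation III | data) ≈ 0.1541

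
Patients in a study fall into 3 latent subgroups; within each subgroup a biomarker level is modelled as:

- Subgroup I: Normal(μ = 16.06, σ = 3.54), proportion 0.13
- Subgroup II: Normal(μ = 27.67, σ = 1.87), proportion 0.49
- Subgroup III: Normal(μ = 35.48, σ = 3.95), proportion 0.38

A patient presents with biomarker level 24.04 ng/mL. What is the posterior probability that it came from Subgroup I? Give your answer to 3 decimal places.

0.066

Apply Bayes' rule: the posterior for each component is proportional to its prior times its likelihood at x.
Evaluate each component's likelihood at the observed value:
  f_I = (1/(3.54·√(2π)))·exp(−(24.04−16.06)²/(2·3.54²)) = 0.112696·exp(-2.54079) = 0.00888085
  f_II = (1/(1.87·√(2π)))·exp(−(24.04−27.67)²/(2·1.87²)) = 0.213338·exp(-1.88408) = 0.0324206
  f_III = (1/(3.95·√(2π)))·exp(−(24.04−35.48)²/(2·3.95²)) = 0.100998·exp(-4.19399) = 0.00152365
Multiply by the mixture weights:
  P(Z=I)·f_I = 0.13 × 0.00888085 = 0.00115451
  P(Z=II)·f_II = 0.49 × 0.0324206 = 0.0158861
  P(Z=III)·f_III = 0.38 × 0.00152365 = 0.000578986
Denominator: 0.00115451 + 0.0158861 + 0.000578986 = 0.0176196
Responsibility of Subgroup I: 0.00115451 / 0.0176196 ≈ 0.066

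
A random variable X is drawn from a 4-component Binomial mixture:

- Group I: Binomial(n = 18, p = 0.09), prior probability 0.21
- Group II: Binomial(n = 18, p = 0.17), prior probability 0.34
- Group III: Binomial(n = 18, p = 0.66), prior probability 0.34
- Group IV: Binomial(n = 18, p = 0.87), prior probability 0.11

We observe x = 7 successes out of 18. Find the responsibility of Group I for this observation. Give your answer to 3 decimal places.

0.011

Apply Bayes' rule: the posterior for each component is proportional to its prior times its likelihood at x.
Component likelihoods at x = 7 successes out of 18:
  L_I = 0.000539396
  L_II = 0.0168173
  L_III = 0.0121851
  L_IV = 2.15162e-06
Multiply by the mixture weights:
  π_I·L_I = 0.21 × 0.000539396 = 0.000113273
  π_II·L_II = 0.34 × 0.0168173 = 0.00571788
  π_III·L_III = 0.34 × 0.0121851 = 0.00414295
  π_IV·L_IV = 0.11 × 2.15162e-06 = 2.36679e-07
Sum: 0.000113273 + 0.00571788 + 0.00414295 + 2.36679e-07 = 0.00997434
P(Group I | 7 successes out of 18) = 0.000113273 / 0.00997434 ≈ 0.011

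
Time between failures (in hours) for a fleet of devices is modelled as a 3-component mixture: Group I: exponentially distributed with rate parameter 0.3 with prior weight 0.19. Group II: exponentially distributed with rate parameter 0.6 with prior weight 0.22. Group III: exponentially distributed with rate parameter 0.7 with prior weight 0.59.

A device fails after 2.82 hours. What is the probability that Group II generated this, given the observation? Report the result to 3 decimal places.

The responsibility of component k is π_k f_k(x) divided by Σ_j π_j f_j(x).
Component likelihoods at x = 2.82 hours:
  L_I = 0.3·e^(−0.3·2.82) = 0.3·e^(−0.8460) = 0.128738
  L_II = 0.6·e^(−0.6·2.82) = 0.6·e^(−1.6920) = 0.110491
  L_III = 0.7·e^(−0.7·2.82) = 0.7·e^(−1.9740) = 0.0972301
Multiply by the mixture weights:
  π_I·L_I = 0.19 × 0.128738 = 0.0244603
  π_II·L_II = 0.22 × 0.110491 = 0.0243079
  π_III·L_III = 0.59 × 0.0972301 = 0.0573658
Evidence: 0.0244603 + 0.0243079 + 0.0573658 = 0.106134
Responsibility of Group II: 0.0243079 / 0.106134 ≈ 0.229

0.229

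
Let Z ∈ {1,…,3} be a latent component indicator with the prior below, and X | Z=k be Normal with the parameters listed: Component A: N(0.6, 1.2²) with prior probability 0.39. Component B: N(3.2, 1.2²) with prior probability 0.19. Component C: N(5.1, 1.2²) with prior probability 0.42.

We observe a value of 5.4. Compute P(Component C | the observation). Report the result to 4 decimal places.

0.9197

The responsibility of component k is π_k f_k(x) divided by Σ_j π_j f_j(x).
Evaluate each component's likelihood at the observed value:
  L_A = (1/(1.2·√(2π)))·exp(−(5.4−0.6)²/(2·1.2²)) = 0.332452·exp(-8.00000) = 0.000111525
  L_B = (1/(1.2·√(2π)))·exp(−(5.4−3.2)²/(2·1.2²)) = 0.332452·exp(-1.68056) = 0.061926
  L_C = (1/(1.2·√(2π)))·exp(−(5.4−5.1)²/(2·1.2²)) = 0.332452·exp(-0.03125) = 0.322223
Weight by the priors:
  π_A·L_A = 0.39 × 0.000111525 = 4.34948e-05
  π_B·L_B = 0.19 × 0.061926 = 0.0117659
  π_C·L_C = 0.42 × 0.322223 = 0.135334
Evidence: 4.34948e-05 + 0.0117659 + 0.135334 = 0.147143
Responsibility of Component C: 0.135334 / 0.147143 ≈ 0.9197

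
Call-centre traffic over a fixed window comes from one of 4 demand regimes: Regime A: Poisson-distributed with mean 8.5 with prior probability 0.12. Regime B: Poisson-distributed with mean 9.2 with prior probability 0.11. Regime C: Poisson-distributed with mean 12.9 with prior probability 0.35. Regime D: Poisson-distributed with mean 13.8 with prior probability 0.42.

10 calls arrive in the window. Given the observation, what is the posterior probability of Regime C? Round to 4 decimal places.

By Bayes' theorem, P(k | x) = P(Z=k) f_k(x) / Σ_j P(Z=j) f_j(x).
Evaluate each component's likelihood at the observed value:
  L_A = e^(−8.5)·8.5^10/10! = 0.110388
  L_B = e^(−9.2)·9.2^10/10! = 0.12095
  L_C = e^(−12.9)·12.9^10/10! = 0.0878487
  L_D = e^(−13.8)·13.8^10/10! = 0.0701074
Weight by the priors:
  P(Z=A)·L_A = 0.12 × 0.110388 = 0.0132466
  P(Z=B)·L_B = 0.11 × 0.12095 = 0.0133045
  P(Z=C)·L_C = 0.35 × 0.0878487 = 0.030747
  P(Z=D)·L_D = 0.42 × 0.0701074 = 0.0294451
Evidence: 0.0132466 + 0.0133045 + 0.030747 + 0.0294451 = 0.0867433
So the posterior for Regime C is 0.030747 / 0.0867433 ≈ 0.3545.

0.3545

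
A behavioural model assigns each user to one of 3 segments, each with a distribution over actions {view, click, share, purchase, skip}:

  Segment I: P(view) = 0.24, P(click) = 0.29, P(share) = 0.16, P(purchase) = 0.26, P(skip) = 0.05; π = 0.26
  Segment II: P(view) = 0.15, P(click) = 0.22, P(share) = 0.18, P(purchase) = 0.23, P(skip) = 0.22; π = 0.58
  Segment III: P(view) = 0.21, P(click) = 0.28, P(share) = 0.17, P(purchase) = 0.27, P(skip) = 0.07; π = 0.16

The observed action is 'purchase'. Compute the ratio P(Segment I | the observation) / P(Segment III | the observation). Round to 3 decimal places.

Since P(k|x) ∝ π_k f_k(x), the posterior odds are π_i f_i(x) / (π_j f_j(x)).
Evaluate each component's likelihood at the observed value:
  f_I = 0.26
  f_II = 0.23
  f_III = 0.27
Odds = (0.26/0.16) × (0.26/0.27) = 1.625 × 0.962963 ≈ 1.565

1.565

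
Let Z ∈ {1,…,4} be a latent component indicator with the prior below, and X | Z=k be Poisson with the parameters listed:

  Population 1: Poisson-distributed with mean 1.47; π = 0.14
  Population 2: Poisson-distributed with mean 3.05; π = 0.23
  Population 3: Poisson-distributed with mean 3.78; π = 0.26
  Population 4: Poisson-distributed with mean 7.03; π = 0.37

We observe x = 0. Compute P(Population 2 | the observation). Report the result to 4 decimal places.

Apply Bayes' rule: the posterior for each component is proportional to its prior times its likelihood at x.
Poisson probabilities:
  L_1 = e^(−1.47)·1.47^0/0! = 0.229925
  L_2 = e^(−3.05)·3.05^0/0! = 0.0473589
  L_3 = e^(−3.78)·3.78^0/0! = 0.0228227
  L_4 = e^(−7.03)·7.03^0/0! = 0.000884932
Unnormalised posteriors:
  w_1·L_1 = 0.14 × 0.229925 = 0.0321896
  w_2·L_2 = 0.23 × 0.0473589 = 0.0108926
  w_3·L_3 = 0.26 × 0.0228227 = 0.0059339
  w_4·L_4 = 0.37 × 0.000884932 = 0.000327425
Normaliser: 0.0321896 + 0.0108926 + 0.0059339 + 0.000327425 = 0.0493434
Responsibility of Population 2: 0.0108926 / 0.0493434 ≈ 0.2207

0.2207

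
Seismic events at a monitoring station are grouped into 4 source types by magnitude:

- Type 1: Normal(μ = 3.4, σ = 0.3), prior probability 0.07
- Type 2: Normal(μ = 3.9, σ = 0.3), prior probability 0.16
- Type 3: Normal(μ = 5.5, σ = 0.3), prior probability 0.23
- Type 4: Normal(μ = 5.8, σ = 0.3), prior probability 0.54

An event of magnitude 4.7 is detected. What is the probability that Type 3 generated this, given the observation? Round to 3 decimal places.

0.557

Posterior ∝ prior × likelihood, so P(k | x) ∝ π_k f_k(x); normalise over all components.
Normal densities:
  L_1 = (1/(0.3·√(2π)))·exp(−(4.7−3.4)²/(2·0.3²)) = 1.329808·exp(-9.38889) = 0.000111236
  L_2 = (1/(0.3·√(2π)))·exp(−(4.7−3.9)²/(2·0.3²)) = 1.329808·exp(-3.55556) = 0.0379866
  L_3 = (1/(0.3·√(2π)))·exp(−(4.7−5.5)²/(2·0.3²)) = 1.329808·exp(-3.55556) = 0.0379866
  L_4 = (1/(0.3·√(2π)))·exp(−(4.7−5.8)²/(2·0.3²)) = 1.329808·exp(-6.72222) = 0.0016009
Weight by the priors:
  π_1·L_1 = 0.07 × 0.000111236 = 7.78653e-06
  π_2·L_2 = 0.16 × 0.0379866 = 0.00607786
  π_3·L_3 = 0.23 × 0.0379866 = 0.00873692
  π_4·L_4 = 0.54 × 0.0016009 = 0.000864487
Evidence: 7.78653e-06 + 0.00607786 + 0.00873692 + 0.000864487 = 0.0156871
Responsibility of Type 3: 0.00873692 / 0.0156871 ≈ 0.557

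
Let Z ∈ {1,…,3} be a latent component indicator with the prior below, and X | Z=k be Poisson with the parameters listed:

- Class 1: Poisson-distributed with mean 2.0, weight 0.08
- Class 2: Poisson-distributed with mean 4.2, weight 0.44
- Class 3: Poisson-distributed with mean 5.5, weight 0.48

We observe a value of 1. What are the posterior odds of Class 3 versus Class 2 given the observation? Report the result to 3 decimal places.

0.389

The posterior odds equal the prior odds times the likelihood ratio: (P(Z=i)/P(Z=j))·(f_i(x)/f_j(x)).
Evaluate each component's likelihood at the observed value:
  f_1 = e^(−2.0)·2.0^1/1! = 0.270671
  f_2 = e^(−4.2)·4.2^1/1! = 0.0629814
  f_3 = e^(−5.5)·5.5^1/1! = 0.0224772
Posterior odds = (P(Z=3)·f_3) / (P(Z=2)·f_2) = (0.48·0.0224772) / (0.44·0.0629814) = 0.0107891 / 0.0277118 ≈ 0.389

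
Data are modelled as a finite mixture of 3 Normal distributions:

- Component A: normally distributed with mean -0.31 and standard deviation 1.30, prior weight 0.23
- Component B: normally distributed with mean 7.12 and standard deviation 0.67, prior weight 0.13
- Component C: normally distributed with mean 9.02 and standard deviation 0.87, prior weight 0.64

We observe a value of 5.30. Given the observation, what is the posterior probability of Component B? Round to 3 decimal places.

0.981

Apply Bayes' rule: the posterior for each component is proportional to its prior times its likelihood at x.
Evaluate each component's likelihood at the observed value:
  p_A = 2.77417e-05
  p_B = 0.0148772
  p_C = 4.91234e-05
Prior × likelihood for each component:
  π_A·p_A = 0.23 × 2.77417e-05 = 6.38058e-06
  π_B·p_B = 0.13 × 0.0148772 = 0.00193404
  π_C·p_C = 0.64 × 4.91234e-05 = 3.1439e-05
Normaliser: 6.38058e-06 + 0.00193404 + 3.1439e-05 = 0.00197186
P(Component B | the observation) = 0.00193404 / 0.00197186 ≈ 0.981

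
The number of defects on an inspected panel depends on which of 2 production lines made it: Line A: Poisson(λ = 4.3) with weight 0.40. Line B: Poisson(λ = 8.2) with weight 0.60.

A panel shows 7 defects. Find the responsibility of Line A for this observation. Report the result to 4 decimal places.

0.2642

By Bayes' theorem, P(k | x) = π_k f_k(x) / Σ_j π_j f_j(x).
Poisson probabilities:
  L_A = e^(−4.3)·4.3^7/7! = 0.0731783
  L_B = e^(−8.2)·8.2^7/7! = 0.135848
Unnormalised posteriors:
  π_A·L_A = 0.40 × 0.0731783 = 0.0292713
  π_B·L_B = 0.60 × 0.135848 = 0.0815085
Normaliser: 0.0292713 + 0.0815085 = 0.11078
So the posterior for Line A is 0.0292713 / 0.11078 ≈ 0.2642.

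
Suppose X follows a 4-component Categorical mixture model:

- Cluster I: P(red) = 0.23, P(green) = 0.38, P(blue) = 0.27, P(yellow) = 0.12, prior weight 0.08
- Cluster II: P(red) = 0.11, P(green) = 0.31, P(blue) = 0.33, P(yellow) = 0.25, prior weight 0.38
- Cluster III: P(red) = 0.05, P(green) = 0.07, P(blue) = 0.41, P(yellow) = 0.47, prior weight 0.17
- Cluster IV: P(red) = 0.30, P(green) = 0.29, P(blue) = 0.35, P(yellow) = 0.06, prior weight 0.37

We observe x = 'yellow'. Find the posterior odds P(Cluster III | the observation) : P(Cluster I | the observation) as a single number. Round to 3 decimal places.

8.323

Since P(k|x) ∝ π_k f_k(x), the posterior odds are π_i f_i(x) / (π_j f_j(x)).
Component likelihoods at x = 'yellow':
  f_I = 0.12
  f_II = 0.25
  f_III = 0.47
  f_IV = 0.06
Odds = (0.17/0.08) × (0.47/0.12) = 2.125 × 3.91667 ≈ 8.323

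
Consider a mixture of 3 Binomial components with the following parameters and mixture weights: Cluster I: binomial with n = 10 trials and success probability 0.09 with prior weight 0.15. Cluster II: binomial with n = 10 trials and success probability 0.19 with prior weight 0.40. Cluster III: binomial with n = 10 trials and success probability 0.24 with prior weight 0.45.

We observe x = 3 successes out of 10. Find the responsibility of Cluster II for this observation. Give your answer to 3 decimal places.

Apply Bayes' rule: the posterior for each component is proportional to its prior times its likelihood at x.
Component likelihoods at x = 3 successes out of 10:
  f_I = C(10,3)·0.09^3·0.91^7 = 120·0.000729·0.516761 = 0.0452063
  f_II = C(10,3)·0.19^3·0.81^7 = 120·0.006859·0.228768 = 0.188294
  f_III = C(10,3)·0.24^3·0.76^7 = 120·0.013824·0.146452 = 0.242946
Unnormalised posteriors:
  π_I·f_I = 0.15 × 0.0452063 = 0.00678094
  π_II·f_II = 0.40 × 0.188294 = 0.0753177
  π_III·f_III = 0.45 × 0.242946 = 0.109326
Marginal: 0.00678094 + 0.0753177 + 0.109326 = 0.191424
P(Cluster II | the observation) = 0.0753177 / 0.191424 ≈ 0.393

0.393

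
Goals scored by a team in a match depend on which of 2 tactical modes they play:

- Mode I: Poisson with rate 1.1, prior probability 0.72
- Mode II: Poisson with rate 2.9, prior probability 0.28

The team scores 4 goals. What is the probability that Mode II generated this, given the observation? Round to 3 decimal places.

0.756

Apply Bayes' rule: the posterior for each component is proportional to its prior times its likelihood at x.
Component likelihoods at x = 4 goals:
  f_I = e^(−1.1)·1.1^4/4! = 0.0203065
  f_II = e^(−2.9)·2.9^4/4! = 0.162154
Unnormalised posteriors:
  π_I·f_I = 0.72 × 0.0203065 = 0.0146207
  π_II·f_II = 0.28 × 0.162154 = 0.045403
Evidence: 0.0146207 + 0.045403 = 0.0600237
So the posterior for Mode II is 0.045403 / 0.0600237 ≈ 0.756.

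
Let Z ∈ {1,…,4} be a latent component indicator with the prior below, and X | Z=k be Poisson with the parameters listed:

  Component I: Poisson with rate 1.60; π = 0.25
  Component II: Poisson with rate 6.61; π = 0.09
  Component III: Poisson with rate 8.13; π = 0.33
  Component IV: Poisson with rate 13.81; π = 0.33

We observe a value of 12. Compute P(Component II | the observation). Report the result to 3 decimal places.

Apply Bayes' rule: the posterior for each component is proportional to its prior times its likelihood at x.
Component likelihoods at x = 12:
  L_I = 1.1864e-07
  L_II = 0.0195611
  L_III = 0.0512785
  L_IV = 0.101014
Multiply by the mixture weights:
  w_I·L_I = 0.25 × 1.1864e-07 = 2.966e-08
  w_II·L_II = 0.09 × 0.0195611 = 0.0017605
  w_III·L_III = 0.33 × 0.0512785 = 0.0169219
  w_IV·L_IV = 0.33 × 0.101014 = 0.0333345
Normaliser: 2.966e-08 + 0.0017605 + 0.0169219 + 0.0333345 = 0.052017
So the posterior for Component II is 0.0017605 / 0.052017 ≈ 0.034.

0.034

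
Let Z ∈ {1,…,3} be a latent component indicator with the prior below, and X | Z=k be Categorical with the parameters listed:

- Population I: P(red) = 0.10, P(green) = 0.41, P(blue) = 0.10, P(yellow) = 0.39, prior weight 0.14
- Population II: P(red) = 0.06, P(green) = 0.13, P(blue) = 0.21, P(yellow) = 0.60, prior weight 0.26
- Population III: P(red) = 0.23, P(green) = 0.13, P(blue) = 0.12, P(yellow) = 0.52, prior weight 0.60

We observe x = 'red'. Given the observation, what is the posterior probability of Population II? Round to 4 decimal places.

P(component k | x) = π_k·f_k(x) / marginal(x), where marginal(x) = Σ_j π_j·f_j(x).
Categorical probabilities:
  f_I = 0.1
  f_II = 0.06
  f_III = 0.23
Unnormalised posteriors:
  π_I·f_I = 0.14 × 0.1 = 0.014
  π_II·f_II = 0.26 × 0.06 = 0.0156
  π_III·f_III = 0.60 × 0.23 = 0.138
Normaliser: 0.014 + 0.0156 + 0.138 = 0.1676
So the posterior for Population II is 0.0156 / 0.1676 ≈ 0.0931.

0.0931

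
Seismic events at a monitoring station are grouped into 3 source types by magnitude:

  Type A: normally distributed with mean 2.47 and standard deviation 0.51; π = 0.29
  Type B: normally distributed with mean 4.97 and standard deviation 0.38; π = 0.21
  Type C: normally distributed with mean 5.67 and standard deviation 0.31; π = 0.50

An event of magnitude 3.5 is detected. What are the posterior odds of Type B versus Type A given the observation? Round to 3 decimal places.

0.004

Posterior odds = (w_i f_i(x)) / (w_j f_j(x)); the normalising sum cancels.
Component likelihoods at x = 3.5:
  L_A = (1/(0.51·√(2π)))·exp(−(3.5−2.47)²/(2·0.51²)) = 0.782240·exp(-2.03941) = 0.101774
  L_B = (1/(0.38·√(2π)))·exp(−(3.5−4.97)²/(2·0.38²)) = 1.049848·exp(-7.48234) = 0.000591
  L_C = (1/(0.31·√(2π)))·exp(−(3.5−5.67)²/(2·0.31²)) = 1.286911·exp(-24.50000) = 2.94668e-11
0.00012411 / 0.0295144 ≈ 0.004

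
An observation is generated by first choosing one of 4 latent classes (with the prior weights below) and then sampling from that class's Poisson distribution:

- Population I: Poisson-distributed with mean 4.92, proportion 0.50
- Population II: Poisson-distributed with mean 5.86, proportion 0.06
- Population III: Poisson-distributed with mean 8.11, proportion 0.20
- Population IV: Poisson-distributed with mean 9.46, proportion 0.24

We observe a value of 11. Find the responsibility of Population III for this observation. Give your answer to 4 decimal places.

0.3310

Posterior ∝ prior × likelihood, so P(k | x) ∝ π_k f_k(x); normalise over all components.
Evaluate each component's likelihood at the observed value:
  L_I = 0.00747707
  L_II = 0.0199872
  L_III = 0.0751528
  L_IV = 0.105979
Prior × likelihood for each component:
  π_I·L_I = 0.50 × 0.00747707 = 0.00373854
  π_II·L_II = 0.06 × 0.0199872 = 0.00119923
  π_III·L_III = 0.20 × 0.0751528 = 0.0150306
  π_IV·L_IV = 0.24 × 0.105979 = 0.025435
Evidence: 0.00373854 + 0.00119923 + 0.0150306 + 0.025435 = 0.0454034
P(Population III | x) ≈ 0.3310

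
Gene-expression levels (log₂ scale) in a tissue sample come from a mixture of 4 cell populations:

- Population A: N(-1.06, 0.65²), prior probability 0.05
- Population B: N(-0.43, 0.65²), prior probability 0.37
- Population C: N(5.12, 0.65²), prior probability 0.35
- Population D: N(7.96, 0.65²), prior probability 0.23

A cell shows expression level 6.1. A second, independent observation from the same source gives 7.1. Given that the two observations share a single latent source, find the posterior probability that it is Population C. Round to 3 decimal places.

Posterior ∝ prior × likelihood, so P(k | x) ∝ π_k f_k(x); normalise over all components.
Since both observations come from the same component, the likelihood for component k is f_k(x₁)·f_k(x₂).
  p_A = [2.7519e-27] × [3.67957e-35] = 1.01258e-61
  p_B = [7.45361e-23] × [4.42708e-30] = 3.29977e-52
  p_C = [0.196966] × [0.00593029] = 0.00116807
  p_D = [0.0102308] × [0.255784] = 0.00261686
Multiply by the mixture weights:
  π_A·p_A = 0.05 × 1.01258e-61 = 5.06291e-63
  π_B·p_B = 0.37 × 3.29977e-52 = 1.22092e-52
  π_C·p_C = 0.35 × 0.00116807 = 0.000408823
  π_D·p_D = 0.23 × 0.00261686 = 0.000601879
Normaliser: 5.06291e-63 + 1.22092e-52 + 0.000408823 + 0.000601879 = 0.0010107
P(Population C | x₁,x₂) ≈ 0.404

0.404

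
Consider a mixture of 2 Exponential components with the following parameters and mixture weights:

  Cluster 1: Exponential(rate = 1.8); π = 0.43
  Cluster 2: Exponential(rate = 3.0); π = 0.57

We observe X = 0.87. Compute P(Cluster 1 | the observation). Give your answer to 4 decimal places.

Posterior ∝ prior × likelihood, so P(k | x) ∝ P(Z=k) f_k(x); normalise over all components.
Evaluate each component's likelihood at the observed value:
  f_1 = 0.375982
  f_2 = 0.220604
Unnormalised posteriors:
  P(Z=1)·f_1 = 0.43 × 0.375982 = 0.161672
  P(Z=2)·f_2 = 0.57 × 0.220604 = 0.125744
Normaliser: 0.161672 + 0.125744 = 0.287416
P(Cluster 1 | x) = 0.161672 / 0.287416 ≈ 0.5625

0.5625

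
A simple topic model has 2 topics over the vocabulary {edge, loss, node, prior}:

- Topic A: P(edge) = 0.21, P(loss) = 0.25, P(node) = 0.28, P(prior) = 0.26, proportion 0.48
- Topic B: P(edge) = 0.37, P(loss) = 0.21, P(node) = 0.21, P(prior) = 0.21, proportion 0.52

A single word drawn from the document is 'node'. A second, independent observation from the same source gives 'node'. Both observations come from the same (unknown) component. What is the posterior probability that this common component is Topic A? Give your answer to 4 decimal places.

P(component k | x) = π_k·f_k(x) / marginal(x), where marginal(x) = Σ_j π_j·f_j(x).
Since both observations come from the same component, the likelihood for component k is f_k(x₁)·f_k(x₂).
  L_A = [P(node | comp) = 0.28] × [0.28] = 0.0784
  L_B = [P(node | comp) = 0.21] × [0.21] = 0.0441
Weight by the priors:
  π_A·L_A = 0.48 × 0.0784 = 0.037632
  π_B·L_B = 0.52 × 0.0441 = 0.022932
Denominator: 0.037632 + 0.022932 = 0.060564
So the posterior for Topic A is 0.037632 / 0.060564 ≈ 0.6214.

0.6214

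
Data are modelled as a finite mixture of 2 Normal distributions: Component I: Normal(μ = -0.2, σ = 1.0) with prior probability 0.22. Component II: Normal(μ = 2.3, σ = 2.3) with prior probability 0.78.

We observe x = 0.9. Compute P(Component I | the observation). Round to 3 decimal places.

Apply Bayes' rule: the posterior for each component is proportional to its prior times its likelihood at x.
Normal densities:
  p_I = 0.217852
  p_II = 0.144121
Multiply by the mixture weights:
  w_I·p_I = 0.22 × 0.217852 = 0.0479275
  w_II·p_II = 0.78 × 0.144121 = 0.112414
Denominator: 0.0479275 + 0.112414 = 0.160342
Responsibility of Component I: 0.0479275 / 0.160342 ≈ 0.299

0.299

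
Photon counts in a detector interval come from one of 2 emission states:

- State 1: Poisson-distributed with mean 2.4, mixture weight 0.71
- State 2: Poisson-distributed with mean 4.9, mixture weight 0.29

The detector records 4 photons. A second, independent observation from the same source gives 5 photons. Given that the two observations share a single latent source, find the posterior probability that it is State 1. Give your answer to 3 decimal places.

P(component k | x) = π_k·f_k(x) / marginal(x), where marginal(x) = Σ_j π_j·f_j(x).
Since both observations come from the same component, the likelihood for component k is f_k(x₁)·f_k(x₂).
  p_1 = [e^(−2.4)·2.4^4/4! = 0.125408] × [0.0601961] = 0.0075491
  p_2 = [e^(−4.9)·4.9^4/4! = 0.178867] × [0.17529] = 0.0313535
Weight by the priors:
  π_1·p_1 = 0.71 × 0.0075491 = 0.00535986
  π_2·p_2 = 0.29 × 0.0313535 = 0.00909252
Evidence: 0.00535986 + 0.00909252 = 0.0144524
Responsibility of State 1: 0.00535986 / 0.0144524 ≈ 0.371

0.371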